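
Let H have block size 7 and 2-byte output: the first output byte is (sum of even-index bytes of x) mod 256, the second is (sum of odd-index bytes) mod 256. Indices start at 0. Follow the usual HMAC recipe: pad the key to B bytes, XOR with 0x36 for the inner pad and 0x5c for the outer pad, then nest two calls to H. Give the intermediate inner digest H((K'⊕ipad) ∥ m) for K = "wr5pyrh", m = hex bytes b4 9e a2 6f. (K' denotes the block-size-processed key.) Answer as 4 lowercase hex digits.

Key "wr5pyrh" = 77 72 35 70 79 72 68 is exactly B = 7 bytes: K' = 77 72 35 70 79 72 68.
K' ⊕ ipad = 41 44 03 46 4f 44 5e.
Inner input = 41 44 03 46 4f 44 5e ∥ b4 9e a2 6f.
Inner hash: even-index sum = 510 mod 256 = 254; odd-index sum = 548 mod 256 = 36 → fe 24.

fe24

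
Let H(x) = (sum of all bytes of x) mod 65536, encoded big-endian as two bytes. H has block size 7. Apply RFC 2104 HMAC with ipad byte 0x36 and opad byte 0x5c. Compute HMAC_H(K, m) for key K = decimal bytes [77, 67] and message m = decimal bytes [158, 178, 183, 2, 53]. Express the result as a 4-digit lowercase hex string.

Key decimal bytes [77, 67] = 4d 43 is 2 bytes ≤ B = 7; zero-pad to 7 bytes: K' = 4d 43 00 00 00 00 00.
K' ⊕ ipad = 7b 75 36 36 36 36 36.  K' ⊕ opad = 11 1f 5c 5c 5c 5c 5c.
Inner input = (K'⊕ipad) ∥ m = 7b 75 36 36 36 36 36 ∥ 9e b2 b7 02 35.
Inner hash: sum = 123+117+54+54+54+54+54+158+178+183+2+53 = 1084 → 04 3c.
Outer input = (K'⊕opad) ∥ inner = 11 1f 5c 5c 5c 5c 5c ∥ 04 3c.
Outer hash (tag): sum = 17+31+92+92+92+92+92+4+60 = 572 → 02 3c.

023c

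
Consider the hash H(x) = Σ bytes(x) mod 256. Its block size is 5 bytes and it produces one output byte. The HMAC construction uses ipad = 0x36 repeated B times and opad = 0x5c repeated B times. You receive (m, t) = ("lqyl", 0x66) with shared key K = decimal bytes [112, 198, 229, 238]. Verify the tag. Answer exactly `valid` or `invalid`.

Key decimal bytes [112, 198, 229, 238] = 70 c6 e5 ee is 4 bytes ≤ B = 5; zero-pad to 5 bytes: K' = 70 c6 e5 ee 00.
K' ⊕ ipad = 46 f0 d3 d8 36; K' ⊕ opad = 2c 9a b9 b2 5c.
Inner hash: sum = 70+240+211+216+54+108+113+121+108 = 1241; mod 256 = 217 → d9.
Outer hash (recomputed tag): sum = 44+154+185+178+92+217 = 870; mod 256 = 102 → 66.
Recomputed tag = 66; claimed = 66 → match.

valid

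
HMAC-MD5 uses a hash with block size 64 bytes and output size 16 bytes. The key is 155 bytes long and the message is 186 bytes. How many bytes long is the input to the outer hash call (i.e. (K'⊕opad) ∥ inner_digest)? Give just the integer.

Key is 155 > 64 bytes, so it is hashed to 16 bytes then zero-padded to 64: |K'| = 64.
Outer input = (K'⊕opad) ∥ H(inner) → 64 + 16 = 80 bytes.

80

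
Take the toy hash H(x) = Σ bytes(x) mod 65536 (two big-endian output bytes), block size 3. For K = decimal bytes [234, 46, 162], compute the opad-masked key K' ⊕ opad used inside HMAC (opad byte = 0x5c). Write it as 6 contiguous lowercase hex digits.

b672fe

Key decimal bytes [234, 46, 162] = ea 2e a2 is exactly B = 3 bytes: K' = ea 2e a2.
XOR each byte with 0x5c: ea⊕5c=b6, 2e⊕5c=72, a2⊕5c=fe.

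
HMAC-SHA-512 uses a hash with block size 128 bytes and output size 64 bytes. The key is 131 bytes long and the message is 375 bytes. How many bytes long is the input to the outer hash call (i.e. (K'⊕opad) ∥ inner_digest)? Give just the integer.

192

Key is 131 > 128 bytes, so it is hashed to 64 bytes then zero-padded to 128: |K'| = 128.
Outer input = (K'⊕opad) ∥ H(inner) → 128 + 64 = 192 bytes.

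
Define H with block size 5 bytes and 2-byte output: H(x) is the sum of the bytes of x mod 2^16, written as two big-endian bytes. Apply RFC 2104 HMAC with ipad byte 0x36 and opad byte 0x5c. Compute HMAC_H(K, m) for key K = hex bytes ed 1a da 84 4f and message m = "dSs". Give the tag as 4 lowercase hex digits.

02b4

Key hex bytes ed 1a da 84 4f is exactly B = 5 bytes: K' = ed 1a da 84 4f.
K' ⊕ ipad = db 2c ec b2 79.  K' ⊕ opad = b1 46 86 d8 13.
Inner input = (K'⊕ipad) ∥ m = db 2c ec b2 79 ∥ 64 53 73.
Inner hash: sum = 219+44+236+178+121+100+83+115 = 1096 → 04 48.
Outer input = (K'⊕opad) ∥ inner = b1 46 86 d8 13 ∥ 04 48.
Outer hash (tag): sum = 177+70+134+216+19+4+72 = 692 → 02 b4.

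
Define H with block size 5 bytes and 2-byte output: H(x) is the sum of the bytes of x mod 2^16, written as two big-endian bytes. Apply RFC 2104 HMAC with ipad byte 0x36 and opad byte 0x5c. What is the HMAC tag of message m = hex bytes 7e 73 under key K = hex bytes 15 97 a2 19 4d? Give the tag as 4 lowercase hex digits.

Key hex bytes 15 97 a2 19 4d is exactly B = 5 bytes: K' = 15 97 a2 19 4d.
K' ⊕ ipad = 23 a1 94 2f 7b.  K' ⊕ opad = 49 cb fe 45 11.
Inner input = (K'⊕ipad) ∥ m = 23 a1 94 2f 7b ∥ 7e 73.
Inner hash: sum = 35+161+148+47+123+126+115 = 755 → 02 f3.
Outer input = (K'⊕opad) ∥ inner = 49 cb fe 45 11 ∥ 02 f3.
Outer hash (tag): sum = 73+203+254+69+17+2+243 = 861 → 03 5d.

035d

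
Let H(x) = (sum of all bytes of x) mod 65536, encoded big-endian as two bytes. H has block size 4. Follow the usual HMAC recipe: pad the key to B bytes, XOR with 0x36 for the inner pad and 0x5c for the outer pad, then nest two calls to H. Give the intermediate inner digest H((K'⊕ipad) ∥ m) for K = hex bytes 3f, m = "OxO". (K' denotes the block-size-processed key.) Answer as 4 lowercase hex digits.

01c1

Key hex bytes 3f is 1 byte ≤ B = 4; zero-pad to 4 bytes: K' = 3f 00 00 00.
K' ⊕ ipad = 09 36 36 36.
Inner input = 09 36 36 36 ∥ 4f 78 4f.
Inner hash: sum = 9+54+54+54+79+120+79 = 449 → 01 c1.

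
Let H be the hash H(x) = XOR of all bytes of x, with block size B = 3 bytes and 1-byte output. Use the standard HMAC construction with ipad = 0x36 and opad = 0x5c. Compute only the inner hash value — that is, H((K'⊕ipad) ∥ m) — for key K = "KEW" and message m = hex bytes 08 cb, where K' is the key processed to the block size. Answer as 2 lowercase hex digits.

Key "KEW" = 4b 45 57 is exactly B = 3 bytes: K' = 4b 45 57.
K' ⊕ ipad = 7d 73 61.
Inner input = 7d 73 61 ∥ 08 cb.
Inner hash: XOR 7d⊕73⊕61⊕08⊕cb = ac.

ac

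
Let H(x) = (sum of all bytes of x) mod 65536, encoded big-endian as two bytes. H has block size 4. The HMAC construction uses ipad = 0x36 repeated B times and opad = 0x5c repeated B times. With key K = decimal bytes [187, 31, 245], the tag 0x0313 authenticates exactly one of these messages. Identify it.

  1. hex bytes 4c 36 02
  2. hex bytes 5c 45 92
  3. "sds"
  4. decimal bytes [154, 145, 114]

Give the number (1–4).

Key decimal bytes [187, 31, 245] = bb 1f f5 is 3 bytes ≤ B = 4; zero-pad to 4 bytes: K' = bb 1f f5 00.
K' ⊕ ipad = 8d 29 c3 36; K' ⊕ opad = e7 43 a9 5c.
m1: inner = H(8d 29 c3 36 4c 36 02) = 02 33; tag = H(e7 43 a9 5c 02 33) = 0264
m2: inner = H(8d 29 c3 36 5c 45 92) = 02 e2; tag = H(e7 43 a9 5c 02 e2) = 0313 ← matches
m3: inner = H(8d 29 c3 36 73 64 73) = 02 f9; tag = H(e7 43 a9 5c 02 f9) = 032a
m4: inner = H(8d 29 c3 36 9a 91 72) = 03 4c; tag = H(e7 43 a9 5c 03 4c) = 027e

2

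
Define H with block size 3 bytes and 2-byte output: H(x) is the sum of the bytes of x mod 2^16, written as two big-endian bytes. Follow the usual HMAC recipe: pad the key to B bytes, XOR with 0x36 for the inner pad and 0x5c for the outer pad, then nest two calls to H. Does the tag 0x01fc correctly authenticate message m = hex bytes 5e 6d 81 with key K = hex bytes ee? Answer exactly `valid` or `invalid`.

valid

Key hex bytes ee is 1 byte ≤ B = 3; zero-pad to 3 bytes: K' = ee 00 00.
K' ⊕ ipad = d8 36 36; K' ⊕ opad = b2 5c 5c.
Inner hash: sum = 216+54+54+94+109+129 = 656 → 02 90.
Outer hash (recomputed tag): sum = 178+92+92+2+144 = 508 → 01 fc.
Recomputed tag = 01fc; claimed = 01fc → match.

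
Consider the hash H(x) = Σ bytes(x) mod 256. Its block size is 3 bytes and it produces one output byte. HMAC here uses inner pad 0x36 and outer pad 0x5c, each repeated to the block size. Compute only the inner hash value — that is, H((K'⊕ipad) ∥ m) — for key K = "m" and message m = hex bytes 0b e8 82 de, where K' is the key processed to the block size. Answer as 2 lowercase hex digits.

Key "m" = 6d is 1 byte ≤ B = 3; zero-pad to 3 bytes: K' = 6d 00 00.
K' ⊕ ipad = 5b 36 36.
Inner input = 5b 36 36 ∥ 0b e8 82 de.
Inner hash: sum = 91+54+54+11+232+130+222 = 794; mod 256 = 26 → 1a.

1a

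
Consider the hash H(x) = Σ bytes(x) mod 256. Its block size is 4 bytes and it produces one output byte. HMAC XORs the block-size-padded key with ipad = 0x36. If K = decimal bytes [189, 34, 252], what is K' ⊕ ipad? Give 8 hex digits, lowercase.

Key decimal bytes [189, 34, 252] = bd 22 fc is 3 bytes ≤ B = 4; zero-pad to 4 bytes: K' = bd 22 fc 00.
XOR each byte with 0x36: bd⊕36=8b, 22⊕36=14, fc⊕36=ca, 00⊕36=36.

8b14ca36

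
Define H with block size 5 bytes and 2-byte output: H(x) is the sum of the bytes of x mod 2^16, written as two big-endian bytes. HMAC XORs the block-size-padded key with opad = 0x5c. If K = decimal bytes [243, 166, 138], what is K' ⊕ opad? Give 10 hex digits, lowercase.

affad65c5c

Key decimal bytes [243, 166, 138] = f3 a6 8a is 3 bytes ≤ B = 5; zero-pad to 5 bytes: K' = f3 a6 8a 00 00.
XOR each byte with 0x5c: f3⊕5c=af, a6⊕5c=fa, 8a⊕5c=d6, 00⊕5c=5c, 00⊕5c=5c.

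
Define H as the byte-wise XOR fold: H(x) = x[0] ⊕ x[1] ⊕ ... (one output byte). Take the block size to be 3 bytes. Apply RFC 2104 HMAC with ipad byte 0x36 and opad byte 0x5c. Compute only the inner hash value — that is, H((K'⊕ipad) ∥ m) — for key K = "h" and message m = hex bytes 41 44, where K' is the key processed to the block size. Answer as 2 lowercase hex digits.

5b

Key "h" = 68 is 1 byte ≤ B = 3; zero-pad to 3 bytes: K' = 68 00 00.
K' ⊕ ipad = 5e 36 36.
Inner input = 5e 36 36 ∥ 41 44.
Inner hash: XOR 5e⊕36⊕36⊕41⊕44 = 5b.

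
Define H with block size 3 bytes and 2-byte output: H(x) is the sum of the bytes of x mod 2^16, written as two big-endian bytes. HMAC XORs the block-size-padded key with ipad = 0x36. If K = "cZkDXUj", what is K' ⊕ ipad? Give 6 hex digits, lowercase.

Key "cZkDXUj" = 63 5a 6b 44 58 55 6a is 7 bytes > B = 3, so hash it first: H(key) = 02 83, then zero-pad to 3 bytes: K' = 02 83 00.
XOR each byte with 0x36: 02⊕36=34, 83⊕36=b5, 00⊕36=36.

34b536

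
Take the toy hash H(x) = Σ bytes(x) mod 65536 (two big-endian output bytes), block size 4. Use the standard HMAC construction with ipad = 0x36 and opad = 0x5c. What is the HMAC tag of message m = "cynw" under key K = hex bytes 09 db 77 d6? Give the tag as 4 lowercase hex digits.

Key hex bytes 09 db 77 d6 is exactly B = 4 bytes: K' = 09 db 77 d6.
K' ⊕ ipad = 3f ed 41 e0.  K' ⊕ opad = 55 87 2b 8a.
Inner input = (K'⊕ipad) ∥ m = 3f ed 41 e0 ∥ 63 79 6e 77.
Inner hash: sum = 63+237+65+224+99+121+110+119 = 1038 → 04 0e.
Outer input = (K'⊕opad) ∥ inner = 55 87 2b 8a ∥ 04 0e.
Outer hash (tag): sum = 85+135+43+138+4+14 = 419 → 01 a3.

01a3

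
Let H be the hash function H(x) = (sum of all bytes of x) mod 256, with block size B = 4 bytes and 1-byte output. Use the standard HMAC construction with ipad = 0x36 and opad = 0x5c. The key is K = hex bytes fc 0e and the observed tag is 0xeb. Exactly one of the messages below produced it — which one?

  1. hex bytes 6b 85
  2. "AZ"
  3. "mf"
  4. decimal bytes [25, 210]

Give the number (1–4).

Key hex bytes fc 0e is 2 bytes ≤ B = 4; zero-pad to 4 bytes: K' = fc 0e 00 00.
K' ⊕ ipad = ca 38 36 36; K' ⊕ opad = a0 52 5c 5c.
m1: inner = H(ca 38 36 36 6b 85) = 5e; tag = H(a0 52 5c 5c 5e) = 08
m2: inner = H(ca 38 36 36 41 5a) = 09; tag = H(a0 52 5c 5c 09) = b3
m3: inner = H(ca 38 36 36 6d 66) = 41; tag = H(a0 52 5c 5c 41) = eb ← matches
m4: inner = H(ca 38 36 36 19 d2) = 59; tag = H(a0 52 5c 5c 59) = 03

3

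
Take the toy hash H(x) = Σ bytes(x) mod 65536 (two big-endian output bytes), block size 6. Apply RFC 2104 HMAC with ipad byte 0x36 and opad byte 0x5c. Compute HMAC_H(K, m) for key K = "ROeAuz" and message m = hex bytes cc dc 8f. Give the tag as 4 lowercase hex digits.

Key "ROeAuz" = 52 4f 65 41 75 7a is exactly B = 6 bytes: K' = 52 4f 65 41 75 7a.
K' ⊕ ipad = 64 79 53 77 43 4c.  K' ⊕ opad = 0e 13 39 1d 29 26.
Inner input = (K'⊕ipad) ∥ m = 64 79 53 77 43 4c ∥ cc dc 8f.
Inner hash: sum = 100+121+83+119+67+76+204+220+143 = 1133 → 04 6d.
Outer input = (K'⊕opad) ∥ inner = 0e 13 39 1d 29 26 ∥ 04 6d.
Outer hash (tag): sum = 14+19+57+29+41+38+4+109 = 311 → 01 37.

0137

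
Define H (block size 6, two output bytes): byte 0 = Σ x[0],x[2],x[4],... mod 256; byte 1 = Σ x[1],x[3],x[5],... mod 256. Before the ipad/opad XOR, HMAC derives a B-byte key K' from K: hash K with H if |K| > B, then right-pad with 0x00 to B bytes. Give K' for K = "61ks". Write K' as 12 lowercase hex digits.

36316b730000

Key "61ks" = 36 31 6b 73 is 4 bytes ≤ B = 6; zero-pad to 6 bytes: K' = 36 31 6b 73 00 00.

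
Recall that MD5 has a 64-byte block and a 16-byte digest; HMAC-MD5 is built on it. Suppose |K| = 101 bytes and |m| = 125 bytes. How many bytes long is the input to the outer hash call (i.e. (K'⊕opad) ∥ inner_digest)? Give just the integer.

80

Key is 101 > 64 bytes, so it is hashed to 16 bytes then zero-padded to 64: |K'| = 64.
Outer input = (K'⊕opad) ∥ H(inner) → 64 + 16 = 80 bytes.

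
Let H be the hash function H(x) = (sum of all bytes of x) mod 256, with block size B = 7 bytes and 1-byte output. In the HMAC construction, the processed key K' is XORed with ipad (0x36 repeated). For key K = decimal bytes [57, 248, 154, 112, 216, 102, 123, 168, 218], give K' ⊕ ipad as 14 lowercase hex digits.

40363636363636

Key decimal bytes [57, 248, 154, 112, 216, 102, 123, 168, 218] = 39 f8 9a 70 d8 66 7b a8 da is 9 bytes > B = 7, so hash it first: H(key) = 76, then zero-pad to 7 bytes: K' = 76 00 00 00 00 00 00.
XOR each byte with 0x36: 76⊕36=40, 00⊕36=36, 00⊕36=36, 00⊕36=36, 00⊕36=36, 00⊕36=36, 00⊕36=36.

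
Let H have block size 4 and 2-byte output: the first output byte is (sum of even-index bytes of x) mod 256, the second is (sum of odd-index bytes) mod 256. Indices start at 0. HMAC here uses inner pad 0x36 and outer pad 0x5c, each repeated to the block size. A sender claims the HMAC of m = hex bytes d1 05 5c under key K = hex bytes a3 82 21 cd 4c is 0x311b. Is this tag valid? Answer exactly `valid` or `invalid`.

invalid

Key hex bytes a3 82 21 cd 4c is 5 bytes > B = 4, so hash it first: H(key) = 10 4f, then zero-pad to 4 bytes: K' = 10 4f 00 00.
K' ⊕ ipad = 26 79 36 36; K' ⊕ opad = 4c 13 5c 5c.
Inner hash: even-index sum = 393 mod 256 = 137; odd-index sum = 180 mod 256 = 180 → 89 b4.
Outer hash (recomputed tag): even-index sum = 305 mod 256 = 49; odd-index sum = 291 mod 256 = 35 → 31 23.
Recomputed tag = 3123; claimed = 311b → mismatch.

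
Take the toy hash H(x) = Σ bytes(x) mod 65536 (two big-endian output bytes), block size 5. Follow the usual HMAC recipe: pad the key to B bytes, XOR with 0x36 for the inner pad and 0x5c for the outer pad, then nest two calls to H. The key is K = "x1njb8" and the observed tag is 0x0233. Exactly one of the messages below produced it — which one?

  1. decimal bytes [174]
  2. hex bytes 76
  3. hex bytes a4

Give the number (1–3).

Key "x1njb8" = 78 31 6e 6a 62 38 is 6 bytes > B = 5, so hash it first: H(key) = 02 1b, then zero-pad to 5 bytes: K' = 02 1b 00 00 00.
K' ⊕ ipad = 34 2d 36 36 36; K' ⊕ opad = 5e 47 5c 5c 5c.
m1: inner = H(34 2d 36 36 36 ae) = 01 b1; tag = H(5e 47 5c 5c 5c 01 b1) = 026b
m2: inner = H(34 2d 36 36 36 76) = 01 79; tag = H(5e 47 5c 5c 5c 01 79) = 0233 ← matches
m3: inner = H(34 2d 36 36 36 a4) = 01 a7; tag = H(5e 47 5c 5c 5c 01 a7) = 0261

2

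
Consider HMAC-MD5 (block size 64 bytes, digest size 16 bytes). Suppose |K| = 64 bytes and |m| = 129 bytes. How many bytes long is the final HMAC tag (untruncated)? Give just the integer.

16

The tag is one MD5 digest: 16 bytes.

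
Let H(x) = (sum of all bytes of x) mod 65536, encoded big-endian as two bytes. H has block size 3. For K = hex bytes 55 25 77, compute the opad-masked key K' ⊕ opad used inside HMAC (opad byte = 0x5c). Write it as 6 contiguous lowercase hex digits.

Key hex bytes 55 25 77 is exactly B = 3 bytes: K' = 55 25 77.
XOR each byte with 0x5c: 55⊕5c=09, 25⊕5c=79, 77⊕5c=2b.

09792b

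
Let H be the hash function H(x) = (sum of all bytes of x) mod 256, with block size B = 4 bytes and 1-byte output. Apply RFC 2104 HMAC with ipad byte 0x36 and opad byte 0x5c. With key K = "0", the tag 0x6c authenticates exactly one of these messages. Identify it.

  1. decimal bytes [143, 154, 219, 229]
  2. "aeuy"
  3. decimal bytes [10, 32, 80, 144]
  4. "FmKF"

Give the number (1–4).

4

Key "0" = 30 is 1 byte ≤ B = 4; zero-pad to 4 bytes: K' = 30 00 00 00.
K' ⊕ ipad = 06 36 36 36; K' ⊕ opad = 6c 5c 5c 5c.
m1: inner = H(06 36 36 36 8f 9a db e5) = 91; tag = H(6c 5c 5c 5c 91) = 11
m2: inner = H(06 36 36 36 61 65 75 79) = 5c; tag = H(6c 5c 5c 5c 5c) = dc
m3: inner = H(06 36 36 36 0a 20 50 90) = b2; tag = H(6c 5c 5c 5c b2) = 32
m4: inner = H(06 36 36 36 46 6d 4b 46) = ec; tag = H(6c 5c 5c 5c ec) = 6c ← matches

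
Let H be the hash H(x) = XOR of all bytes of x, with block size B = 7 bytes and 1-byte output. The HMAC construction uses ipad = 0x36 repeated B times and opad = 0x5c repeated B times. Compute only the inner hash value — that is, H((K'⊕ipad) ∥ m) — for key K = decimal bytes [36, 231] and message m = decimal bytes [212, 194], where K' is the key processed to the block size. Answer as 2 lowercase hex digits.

e3

Key decimal bytes [36, 231] = 24 e7 is 2 bytes ≤ B = 7; zero-pad to 7 bytes: K' = 24 e7 00 00 00 00 00.
K' ⊕ ipad = 12 d1 36 36 36 36 36.
Inner input = 12 d1 36 36 36 36 36 ∥ d4 c2.
Inner hash: XOR 12⊕d1⊕36⊕36⊕36⊕36⊕36⊕d4⊕c2 = e3.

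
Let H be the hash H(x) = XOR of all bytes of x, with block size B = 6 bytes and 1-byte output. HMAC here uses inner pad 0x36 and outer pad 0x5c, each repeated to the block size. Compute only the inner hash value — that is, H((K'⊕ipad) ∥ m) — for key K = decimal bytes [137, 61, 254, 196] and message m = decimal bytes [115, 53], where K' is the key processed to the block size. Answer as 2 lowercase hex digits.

Key decimal bytes [137, 61, 254, 196] = 89 3d fe c4 is 4 bytes ≤ B = 6; zero-pad to 6 bytes: K' = 89 3d fe c4 00 00.
K' ⊕ ipad = bf 0b c8 f2 36 36.
Inner input = bf 0b c8 f2 36 36 ∥ 73 35.
Inner hash: XOR bf⊕0b⊕c8⊕f2⊕36⊕36⊕73⊕35 = c8.

c8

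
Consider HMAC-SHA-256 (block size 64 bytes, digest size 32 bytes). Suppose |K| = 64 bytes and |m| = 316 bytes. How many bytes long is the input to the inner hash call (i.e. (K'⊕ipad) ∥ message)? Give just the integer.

380

Key is 64 ≤ 64 bytes, zero-padded: |K'| = 64.
Inner input = (K'⊕ipad) ∥ m → 64 + 316 = 380 bytes.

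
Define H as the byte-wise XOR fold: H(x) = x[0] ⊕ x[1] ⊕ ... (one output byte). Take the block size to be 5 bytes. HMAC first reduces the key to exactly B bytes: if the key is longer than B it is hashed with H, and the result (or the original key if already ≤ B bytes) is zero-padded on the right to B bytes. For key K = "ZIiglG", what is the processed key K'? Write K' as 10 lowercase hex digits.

|K| = 6 > B = 5, so first hash the key.
H(K): XOR 5a⊕49⊕69⊕67⊕6c⊕47 = 36.
Zero-pad H(K) = 36 to 5 bytes: K' = 36 00 00 00 00.

3600000000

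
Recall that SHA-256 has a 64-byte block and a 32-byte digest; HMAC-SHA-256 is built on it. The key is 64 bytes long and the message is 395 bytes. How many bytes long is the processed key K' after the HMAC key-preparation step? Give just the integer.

64

Key is 64 ≤ 64 bytes, zero-padded: |K'| = 64.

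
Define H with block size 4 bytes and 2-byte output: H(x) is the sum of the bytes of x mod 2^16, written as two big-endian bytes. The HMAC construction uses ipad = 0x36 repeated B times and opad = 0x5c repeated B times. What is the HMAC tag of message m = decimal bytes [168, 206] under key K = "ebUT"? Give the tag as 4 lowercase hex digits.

Key "ebUT" = 65 62 55 54 is exactly B = 4 bytes: K' = 65 62 55 54.
K' ⊕ ipad = 53 54 63 62.  K' ⊕ opad = 39 3e 09 08.
Inner input = (K'⊕ipad) ∥ m = 53 54 63 62 ∥ a8 ce.
Inner hash: sum = 83+84+99+98+168+206 = 738 → 02 e2.
Outer input = (K'⊕opad) ∥ inner = 39 3e 09 08 ∥ 02 e2.
Outer hash (tag): sum = 57+62+9+8+2+226 = 364 → 01 6c.

016c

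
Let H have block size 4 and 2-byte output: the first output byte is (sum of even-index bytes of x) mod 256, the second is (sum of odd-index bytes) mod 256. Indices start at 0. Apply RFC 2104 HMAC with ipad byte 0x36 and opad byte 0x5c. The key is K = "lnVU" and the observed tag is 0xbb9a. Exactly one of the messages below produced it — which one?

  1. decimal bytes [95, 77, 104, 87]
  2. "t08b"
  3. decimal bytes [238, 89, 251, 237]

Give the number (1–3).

Key "lnVU" = 6c 6e 56 55 is exactly B = 4 bytes: K' = 6c 6e 56 55.
K' ⊕ ipad = 5a 58 60 63; K' ⊕ opad = 30 32 0a 09.
m1: inner = H(5a 58 60 63 5f 4d 68 57) = 81 5f; tag = H(30 32 0a 09 81 5f) = bb9a ← matches
m2: inner = H(5a 58 60 63 74 30 38 62) = 66 4d; tag = H(30 32 0a 09 66 4d) = a088
m3: inner = H(5a 58 60 63 ee 59 fb ed) = a3 01; tag = H(30 32 0a 09 a3 01) = dd3c

1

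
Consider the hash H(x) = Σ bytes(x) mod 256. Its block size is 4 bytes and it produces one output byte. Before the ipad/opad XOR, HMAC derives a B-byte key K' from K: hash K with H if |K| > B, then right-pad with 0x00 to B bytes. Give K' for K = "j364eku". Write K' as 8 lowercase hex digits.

|K| = 7 > B = 4, so first hash the key.
H(K): sum = 106+51+54+52+101+107+117 = 588; mod 256 = 76 → 4c.
Zero-pad H(K) = 4c to 4 bytes: K' = 4c 00 00 00.

4c000000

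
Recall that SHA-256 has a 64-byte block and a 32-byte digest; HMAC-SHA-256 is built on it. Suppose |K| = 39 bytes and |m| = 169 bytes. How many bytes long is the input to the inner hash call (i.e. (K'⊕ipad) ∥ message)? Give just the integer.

Key is 39 ≤ 64 bytes, zero-padded: |K'| = 64.
Inner input = (K'⊕ipad) ∥ m → 64 + 169 = 233 bytes.

233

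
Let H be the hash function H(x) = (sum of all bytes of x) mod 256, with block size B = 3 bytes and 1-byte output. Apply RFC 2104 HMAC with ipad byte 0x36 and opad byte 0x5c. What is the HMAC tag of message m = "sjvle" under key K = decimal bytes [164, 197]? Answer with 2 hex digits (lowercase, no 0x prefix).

Key decimal bytes [164, 197] = a4 c5 is 2 bytes ≤ B = 3; zero-pad to 3 bytes: K' = a4 c5 00.
K' ⊕ ipad = 92 f3 36.  K' ⊕ opad = f8 99 5c.
Inner input = (K'⊕ipad) ∥ m = 92 f3 36 ∥ 73 6a 76 6c 65.
Inner hash: sum = 146+243+54+115+106+118+108+101 = 991; mod 256 = 223 → df.
Outer input = (K'⊕opad) ∥ inner = f8 99 5c ∥ df.
Outer hash (tag): sum = 248+153+92+223 = 716; mod 256 = 204 → cc.

cc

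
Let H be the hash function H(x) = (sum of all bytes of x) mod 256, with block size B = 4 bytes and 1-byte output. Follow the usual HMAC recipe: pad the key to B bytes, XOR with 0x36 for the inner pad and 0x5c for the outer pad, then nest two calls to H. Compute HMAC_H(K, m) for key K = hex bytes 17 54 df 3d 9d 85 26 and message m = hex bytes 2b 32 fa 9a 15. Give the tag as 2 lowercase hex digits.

48

Key hex bytes 17 54 df 3d 9d 85 26 is 7 bytes > B = 4, so hash it first: H(key) = cf, then zero-pad to 4 bytes: K' = cf 00 00 00.
K' ⊕ ipad = f9 36 36 36.  K' ⊕ opad = 93 5c 5c 5c.
Inner input = (K'⊕ipad) ∥ m = f9 36 36 36 ∥ 2b 32 fa 9a 15.
Inner hash: sum = 249+54+54+54+43+50+250+154+21 = 929; mod 256 = 161 → a1.
Outer input = (K'⊕opad) ∥ inner = 93 5c 5c 5c ∥ a1.
Outer hash (tag): sum = 147+92+92+92+161 = 584; mod 256 = 72 → 48.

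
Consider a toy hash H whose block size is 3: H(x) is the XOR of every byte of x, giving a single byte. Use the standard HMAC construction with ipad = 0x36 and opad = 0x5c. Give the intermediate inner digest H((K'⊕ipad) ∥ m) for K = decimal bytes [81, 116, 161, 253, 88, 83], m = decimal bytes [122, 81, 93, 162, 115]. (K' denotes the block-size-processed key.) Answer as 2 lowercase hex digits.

e3

Key decimal bytes [81, 116, 161, 253, 88, 83] = 51 74 a1 fd 58 53 is 6 bytes > B = 3, so hash it first: H(key) = 72, then zero-pad to 3 bytes: K' = 72 00 00.
K' ⊕ ipad = 44 36 36.
Inner input = 44 36 36 ∥ 7a 51 5d a2 73.
Inner hash: XOR 44⊕36⊕36⊕7a⊕51⊕5d⊕a2⊕73 = e3.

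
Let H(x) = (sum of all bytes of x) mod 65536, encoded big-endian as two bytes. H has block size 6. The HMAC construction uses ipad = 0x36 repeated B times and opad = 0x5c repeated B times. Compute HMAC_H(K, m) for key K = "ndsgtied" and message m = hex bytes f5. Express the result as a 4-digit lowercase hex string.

0245

Key "ndsgtied" = 6e 64 73 67 74 69 65 64 is 8 bytes > B = 6, so hash it first: H(key) = 03 52, then zero-pad to 6 bytes: K' = 03 52 00 00 00 00.
K' ⊕ ipad = 35 64 36 36 36 36.  K' ⊕ opad = 5f 0e 5c 5c 5c 5c.
Inner input = (K'⊕ipad) ∥ m = 35 64 36 36 36 36 ∥ f5.
Inner hash: sum = 53+100+54+54+54+54+245 = 614 → 02 66.
Outer input = (K'⊕opad) ∥ inner = 5f 0e 5c 5c 5c 5c ∥ 02 66.
Outer hash (tag): sum = 95+14+92+92+92+92+2+102 = 581 → 02 45.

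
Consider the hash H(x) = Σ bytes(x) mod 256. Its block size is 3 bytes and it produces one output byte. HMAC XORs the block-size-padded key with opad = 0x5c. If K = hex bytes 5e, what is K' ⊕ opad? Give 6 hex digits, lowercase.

025c5c

Key hex bytes 5e is 1 byte ≤ B = 3; zero-pad to 3 bytes: K' = 5e 00 00.
XOR each byte with 0x5c: 5e⊕5c=02, 00⊕5c=5c, 00⊕5c=5c.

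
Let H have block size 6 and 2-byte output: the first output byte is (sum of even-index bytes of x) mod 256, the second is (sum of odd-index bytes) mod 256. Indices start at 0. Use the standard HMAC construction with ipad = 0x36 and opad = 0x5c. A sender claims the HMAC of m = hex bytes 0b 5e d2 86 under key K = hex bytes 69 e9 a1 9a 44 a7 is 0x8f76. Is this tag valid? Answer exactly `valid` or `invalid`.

valid

Key hex bytes 69 e9 a1 9a 44 a7 is exactly B = 6 bytes: K' = 69 e9 a1 9a 44 a7.
K' ⊕ ipad = 5f df 97 ac 72 91; K' ⊕ opad = 35 b5 fd c6 18 fb.
Inner hash: even-index sum = 581 mod 256 = 69; odd-index sum = 768 mod 256 = 0 → 45 00.
Outer hash (recomputed tag): even-index sum = 399 mod 256 = 143; odd-index sum = 630 mod 256 = 118 → 8f 76.
Recomputed tag = 8f76; claimed = 8f76 → match.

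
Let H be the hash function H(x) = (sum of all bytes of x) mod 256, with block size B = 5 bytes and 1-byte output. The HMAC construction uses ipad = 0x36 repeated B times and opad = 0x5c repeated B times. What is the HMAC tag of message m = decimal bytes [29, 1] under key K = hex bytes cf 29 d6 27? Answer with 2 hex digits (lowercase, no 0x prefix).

c6

Key hex bytes cf 29 d6 27 is 4 bytes ≤ B = 5; zero-pad to 5 bytes: K' = cf 29 d6 27 00.
K' ⊕ ipad = f9 1f e0 11 36.  K' ⊕ opad = 93 75 8a 7b 5c.
Inner input = (K'⊕ipad) ∥ m = f9 1f e0 11 36 ∥ 1d 01.
Inner hash: sum = 249+31+224+17+54+29+1 = 605; mod 256 = 93 → 5d.
Outer input = (K'⊕opad) ∥ inner = 93 75 8a 7b 5c ∥ 5d.
Outer hash (tag): sum = 147+117+138+123+92+93 = 710; mod 256 = 198 → c6.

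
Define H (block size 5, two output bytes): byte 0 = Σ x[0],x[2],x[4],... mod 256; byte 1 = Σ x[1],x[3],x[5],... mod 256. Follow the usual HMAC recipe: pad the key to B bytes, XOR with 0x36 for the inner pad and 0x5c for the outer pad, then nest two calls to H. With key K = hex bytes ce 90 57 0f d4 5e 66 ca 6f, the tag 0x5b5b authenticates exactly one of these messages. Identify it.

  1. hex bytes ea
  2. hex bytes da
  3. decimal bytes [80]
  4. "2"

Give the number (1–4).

1

Key hex bytes ce 90 57 0f d4 5e 66 ca 6f is 9 bytes > B = 5, so hash it first: H(key) = ce c7, then zero-pad to 5 bytes: K' = ce c7 00 00 00.
K' ⊕ ipad = f8 f1 36 36 36; K' ⊕ opad = 92 9b 5c 5c 5c.
m1: inner = H(f8 f1 36 36 36 ea) = 64 11; tag = H(92 9b 5c 5c 5c 64 11) = 5b5b ← matches
m2: inner = H(f8 f1 36 36 36 da) = 64 01; tag = H(92 9b 5c 5c 5c 64 01) = 4b5b
m3: inner = H(f8 f1 36 36 36 50) = 64 77; tag = H(92 9b 5c 5c 5c 64 77) = c15b
m4: inner = H(f8 f1 36 36 36 32) = 64 59; tag = H(92 9b 5c 5c 5c 64 59) = a35b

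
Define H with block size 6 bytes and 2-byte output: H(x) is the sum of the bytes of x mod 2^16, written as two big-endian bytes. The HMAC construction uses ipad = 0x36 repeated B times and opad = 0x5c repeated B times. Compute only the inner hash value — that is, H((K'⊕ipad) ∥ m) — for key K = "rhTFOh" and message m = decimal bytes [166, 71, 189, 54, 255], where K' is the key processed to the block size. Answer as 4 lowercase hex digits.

Key "rhTFOh" = 72 68 54 46 4f 68 is exactly B = 6 bytes: K' = 72 68 54 46 4f 68.
K' ⊕ ipad = 44 5e 62 70 79 5e.
Inner input = 44 5e 62 70 79 5e ∥ a6 47 bd 36 ff.
Inner hash: sum = 68+94+98+112+121+94+166+71+189+54+255 = 1322 → 05 2a.

052a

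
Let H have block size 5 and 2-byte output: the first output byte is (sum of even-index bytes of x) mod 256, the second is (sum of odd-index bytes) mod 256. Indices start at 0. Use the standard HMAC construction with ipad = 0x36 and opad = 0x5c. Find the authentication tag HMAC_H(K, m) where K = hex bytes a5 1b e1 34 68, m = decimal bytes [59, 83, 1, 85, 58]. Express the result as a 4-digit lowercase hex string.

8f1f

Key hex bytes a5 1b e1 34 68 is exactly B = 5 bytes: K' = a5 1b e1 34 68.
K' ⊕ ipad = 93 2d d7 02 5e.  K' ⊕ opad = f9 47 bd 68 34.
Inner input = (K'⊕ipad) ∥ m = 93 2d d7 02 5e ∥ 3b 53 01 55 3a.
Inner hash: even-index sum = 624 mod 256 = 112; odd-index sum = 165 mod 256 = 165 → 70 a5.
Outer input = (K'⊕opad) ∥ inner = f9 47 bd 68 34 ∥ 70 a5.
Outer hash (tag): even-index sum = 655 mod 256 = 143; odd-index sum = 287 mod 256 = 31 → 8f 1f.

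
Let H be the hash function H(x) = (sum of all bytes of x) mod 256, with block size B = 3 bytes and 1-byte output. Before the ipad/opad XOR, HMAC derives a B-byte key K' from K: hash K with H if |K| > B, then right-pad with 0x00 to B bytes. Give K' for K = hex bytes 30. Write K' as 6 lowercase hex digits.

300000

Key hex bytes 30 is 1 byte ≤ B = 3; zero-pad to 3 bytes: K' = 30 00 00.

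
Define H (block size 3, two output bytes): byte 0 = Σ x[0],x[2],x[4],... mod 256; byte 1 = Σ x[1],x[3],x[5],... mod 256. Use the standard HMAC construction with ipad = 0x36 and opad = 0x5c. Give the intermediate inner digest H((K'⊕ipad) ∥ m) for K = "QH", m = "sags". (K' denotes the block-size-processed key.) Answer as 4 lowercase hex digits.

Key "QH" = 51 48 is 2 bytes ≤ B = 3; zero-pad to 3 bytes: K' = 51 48 00.
K' ⊕ ipad = 67 7e 36.
Inner input = 67 7e 36 ∥ 73 61 67 73.
Inner hash: even-index sum = 369 mod 256 = 113; odd-index sum = 344 mod 256 = 88 → 71 58.

7158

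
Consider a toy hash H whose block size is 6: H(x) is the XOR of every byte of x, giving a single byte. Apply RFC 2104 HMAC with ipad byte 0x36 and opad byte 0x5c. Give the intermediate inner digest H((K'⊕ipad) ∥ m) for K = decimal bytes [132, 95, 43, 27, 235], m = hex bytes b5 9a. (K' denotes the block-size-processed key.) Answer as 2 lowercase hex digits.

Key decimal bytes [132, 95, 43, 27, 235] = 84 5f 2b 1b eb is 5 bytes ≤ B = 6; zero-pad to 6 bytes: K' = 84 5f 2b 1b eb 00.
K' ⊕ ipad = b2 69 1d 2d dd 36.
Inner input = b2 69 1d 2d dd 36 ∥ b5 9a.
Inner hash: XOR b2⊕69⊕1d⊕2d⊕dd⊕36⊕b5⊕9a = 2f.

2f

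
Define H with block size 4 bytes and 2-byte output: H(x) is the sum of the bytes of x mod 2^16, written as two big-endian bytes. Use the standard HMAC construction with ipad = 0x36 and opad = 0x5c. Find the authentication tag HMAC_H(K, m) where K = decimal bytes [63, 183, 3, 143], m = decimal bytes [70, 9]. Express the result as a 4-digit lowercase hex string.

Key decimal bytes [63, 183, 3, 143] = 3f b7 03 8f is exactly B = 4 bytes: K' = 3f b7 03 8f.
K' ⊕ ipad = 09 81 35 b9.  K' ⊕ opad = 63 eb 5f d3.
Inner input = (K'⊕ipad) ∥ m = 09 81 35 b9 ∥ 46 09.
Inner hash: sum = 9+129+53+185+70+9 = 455 → 01 c7.
Outer input = (K'⊕opad) ∥ inner = 63 eb 5f d3 ∥ 01 c7.
Outer hash (tag): sum = 99+235+95+211+1+199 = 840 → 03 48.

0348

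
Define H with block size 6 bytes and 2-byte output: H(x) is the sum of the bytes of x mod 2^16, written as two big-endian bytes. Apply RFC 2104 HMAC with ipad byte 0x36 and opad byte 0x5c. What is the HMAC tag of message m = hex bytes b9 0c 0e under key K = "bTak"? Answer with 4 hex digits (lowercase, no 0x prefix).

Key "bTak" = 62 54 61 6b is 4 bytes ≤ B = 6; zero-pad to 6 bytes: K' = 62 54 61 6b 00 00.
K' ⊕ ipad = 54 62 57 5d 36 36.  K' ⊕ opad = 3e 08 3d 37 5c 5c.
Inner input = (K'⊕ipad) ∥ m = 54 62 57 5d 36 36 ∥ b9 0c 0e.
Inner hash: sum = 84+98+87+93+54+54+185+12+14 = 681 → 02 a9.
Outer input = (K'⊕opad) ∥ inner = 3e 08 3d 37 5c 5c ∥ 02 a9.
Outer hash (tag): sum = 62+8+61+55+92+92+2+169 = 541 → 02 1d.

021d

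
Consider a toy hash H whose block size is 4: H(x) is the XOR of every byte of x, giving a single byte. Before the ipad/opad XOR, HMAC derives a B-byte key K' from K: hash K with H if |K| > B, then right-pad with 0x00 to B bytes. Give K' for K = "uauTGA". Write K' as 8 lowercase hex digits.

33000000

|K| = 6 > B = 4, so first hash the key.
H(K): XOR 75⊕61⊕75⊕54⊕47⊕41 = 33.
Zero-pad H(K) = 33 to 4 bytes: K' = 33 00 00 00.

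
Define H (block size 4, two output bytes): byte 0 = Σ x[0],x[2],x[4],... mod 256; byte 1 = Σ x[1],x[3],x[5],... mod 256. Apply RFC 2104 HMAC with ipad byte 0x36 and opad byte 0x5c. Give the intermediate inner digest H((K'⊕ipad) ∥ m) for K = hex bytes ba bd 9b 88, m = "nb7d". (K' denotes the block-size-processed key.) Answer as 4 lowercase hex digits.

de0f

Key hex bytes ba bd 9b 88 is exactly B = 4 bytes: K' = ba bd 9b 88.
K' ⊕ ipad = 8c 8b ad be.
Inner input = 8c 8b ad be ∥ 6e 62 37 64.
Inner hash: even-index sum = 478 mod 256 = 222; odd-index sum = 527 mod 256 = 15 → de 0f.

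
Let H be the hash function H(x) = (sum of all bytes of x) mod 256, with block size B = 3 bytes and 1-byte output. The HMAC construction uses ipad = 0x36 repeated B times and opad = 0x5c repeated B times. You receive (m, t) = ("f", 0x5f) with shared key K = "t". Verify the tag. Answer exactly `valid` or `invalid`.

Key "t" = 74 is 1 byte ≤ B = 3; zero-pad to 3 bytes: K' = 74 00 00.
K' ⊕ ipad = 42 36 36; K' ⊕ opad = 28 5c 5c.
Inner hash: sum = 66+54+54+102 = 276; mod 256 = 20 → 14.
Outer hash (recomputed tag): sum = 40+92+92+20 = 244 → f4.
Recomputed tag = f4; claimed = 5f → mismatch.

invalid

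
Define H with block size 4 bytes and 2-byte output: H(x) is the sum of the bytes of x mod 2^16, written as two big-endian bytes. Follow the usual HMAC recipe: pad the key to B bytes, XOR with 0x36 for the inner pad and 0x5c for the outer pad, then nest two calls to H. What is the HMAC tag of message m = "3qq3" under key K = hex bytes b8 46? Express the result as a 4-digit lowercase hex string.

026a

Key hex bytes b8 46 is 2 bytes ≤ B = 4; zero-pad to 4 bytes: K' = b8 46 00 00.
K' ⊕ ipad = 8e 70 36 36.  K' ⊕ opad = e4 1a 5c 5c.
Inner input = (K'⊕ipad) ∥ m = 8e 70 36 36 ∥ 33 71 71 33.
Inner hash: sum = 142+112+54+54+51+113+113+51 = 690 → 02 b2.
Outer input = (K'⊕opad) ∥ inner = e4 1a 5c 5c ∥ 02 b2.
Outer hash (tag): sum = 228+26+92+92+2+178 = 618 → 02 6a.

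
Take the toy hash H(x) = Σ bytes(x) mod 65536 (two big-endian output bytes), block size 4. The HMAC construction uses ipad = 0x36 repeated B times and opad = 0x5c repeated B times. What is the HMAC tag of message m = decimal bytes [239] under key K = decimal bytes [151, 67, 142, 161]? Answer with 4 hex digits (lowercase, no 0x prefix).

0310

Key decimal bytes [151, 67, 142, 161] = 97 43 8e a1 is exactly B = 4 bytes: K' = 97 43 8e a1.
K' ⊕ ipad = a1 75 b8 97.  K' ⊕ opad = cb 1f d2 fd.
Inner input = (K'⊕ipad) ∥ m = a1 75 b8 97 ∥ ef.
Inner hash: sum = 161+117+184+151+239 = 852 → 03 54.
Outer input = (K'⊕opad) ∥ inner = cb 1f d2 fd ∥ 03 54.
Outer hash (tag): sum = 203+31+210+253+3+84 = 784 → 03 10.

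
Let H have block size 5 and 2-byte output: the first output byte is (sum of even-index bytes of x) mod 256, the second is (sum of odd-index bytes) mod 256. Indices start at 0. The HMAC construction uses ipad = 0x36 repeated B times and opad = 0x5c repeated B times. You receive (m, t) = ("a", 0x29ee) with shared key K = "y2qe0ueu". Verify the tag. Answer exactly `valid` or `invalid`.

valid

Key "y2qe0ueu" = 79 32 71 65 30 75 65 75 is 8 bytes > B = 5, so hash it first: H(key) = 7f 81, then zero-pad to 5 bytes: K' = 7f 81 00 00 00.
K' ⊕ ipad = 49 b7 36 36 36; K' ⊕ opad = 23 dd 5c 5c 5c.
Inner hash: even-index sum = 181 mod 256 = 181; odd-index sum = 334 mod 256 = 78 → b5 4e.
Outer hash (recomputed tag): even-index sum = 297 mod 256 = 41; odd-index sum = 494 mod 256 = 238 → 29 ee.
Recomputed tag = 29ee; claimed = 29ee → match.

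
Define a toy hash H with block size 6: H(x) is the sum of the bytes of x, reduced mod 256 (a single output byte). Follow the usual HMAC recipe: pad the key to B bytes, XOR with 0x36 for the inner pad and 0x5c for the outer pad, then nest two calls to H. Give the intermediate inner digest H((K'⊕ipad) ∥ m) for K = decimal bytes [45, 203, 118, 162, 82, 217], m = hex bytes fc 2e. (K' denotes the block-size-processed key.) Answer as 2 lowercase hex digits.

Key decimal bytes [45, 203, 118, 162, 82, 217] = 2d cb 76 a2 52 d9 is exactly B = 6 bytes: K' = 2d cb 76 a2 52 d9.
K' ⊕ ipad = 1b fd 40 94 64 ef.
Inner input = 1b fd 40 94 64 ef ∥ fc 2e.
Inner hash: sum = 27+253+64+148+100+239+252+46 = 1129; mod 256 = 105 → 69.

69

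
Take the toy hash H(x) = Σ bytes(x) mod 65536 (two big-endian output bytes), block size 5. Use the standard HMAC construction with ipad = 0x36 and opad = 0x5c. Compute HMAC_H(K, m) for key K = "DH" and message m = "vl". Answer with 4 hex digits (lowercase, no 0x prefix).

01b6

Key "DH" = 44 48 is 2 bytes ≤ B = 5; zero-pad to 5 bytes: K' = 44 48 00 00 00.
K' ⊕ ipad = 72 7e 36 36 36.  K' ⊕ opad = 18 14 5c 5c 5c.
Inner input = (K'⊕ipad) ∥ m = 72 7e 36 36 36 ∥ 76 6c.
Inner hash: sum = 114+126+54+54+54+118+108 = 628 → 02 74.
Outer input = (K'⊕opad) ∥ inner = 18 14 5c 5c 5c ∥ 02 74.
Outer hash (tag): sum = 24+20+92+92+92+2+116 = 438 → 01 b6.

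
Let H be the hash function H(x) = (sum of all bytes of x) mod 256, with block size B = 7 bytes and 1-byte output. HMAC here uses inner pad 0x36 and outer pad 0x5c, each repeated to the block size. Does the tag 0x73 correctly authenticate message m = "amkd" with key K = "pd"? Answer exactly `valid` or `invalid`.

valid

Key "pd" = 70 64 is 2 bytes ≤ B = 7; zero-pad to 7 bytes: K' = 70 64 00 00 00 00 00.
K' ⊕ ipad = 46 52 36 36 36 36 36; K' ⊕ opad = 2c 38 5c 5c 5c 5c 5c.
Inner hash: sum = 70+82+54+54+54+54+54+97+109+107+100 = 835; mod 256 = 67 → 43.
Outer hash (recomputed tag): sum = 44+56+92+92+92+92+92+67 = 627; mod 256 = 115 → 73.
Recomputed tag = 73; claimed = 73 → match.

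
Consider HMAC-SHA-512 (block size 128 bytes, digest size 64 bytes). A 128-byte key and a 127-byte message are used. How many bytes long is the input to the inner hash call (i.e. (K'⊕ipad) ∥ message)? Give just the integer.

255

Key is 128 ≤ 128 bytes, zero-padded: |K'| = 128.
Inner input = (K'⊕ipad) ∥ m → 128 + 127 = 255 bytes.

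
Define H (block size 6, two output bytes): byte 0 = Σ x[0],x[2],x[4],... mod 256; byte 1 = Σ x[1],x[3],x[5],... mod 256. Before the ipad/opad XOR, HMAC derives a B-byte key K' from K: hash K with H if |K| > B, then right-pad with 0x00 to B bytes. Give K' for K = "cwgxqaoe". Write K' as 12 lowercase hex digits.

|K| = 8 > B = 6, so first hash the key.
H(K): even-index sum = 426 mod 256 = 170; odd-index sum = 437 mod 256 = 181 → aa b5.
Zero-pad H(K) = aa b5 to 6 bytes: K' = aa b5 00 00 00 00.

aab500000000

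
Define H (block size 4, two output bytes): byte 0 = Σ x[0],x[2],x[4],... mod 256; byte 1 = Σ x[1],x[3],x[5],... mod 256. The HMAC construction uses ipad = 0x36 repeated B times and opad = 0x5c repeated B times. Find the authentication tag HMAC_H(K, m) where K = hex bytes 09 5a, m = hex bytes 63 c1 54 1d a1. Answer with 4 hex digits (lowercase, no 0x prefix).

7ee2

Key hex bytes 09 5a is 2 bytes ≤ B = 4; zero-pad to 4 bytes: K' = 09 5a 00 00.
K' ⊕ ipad = 3f 6c 36 36.  K' ⊕ opad = 55 06 5c 5c.
Inner input = (K'⊕ipad) ∥ m = 3f 6c 36 36 ∥ 63 c1 54 1d a1.
Inner hash: even-index sum = 461 mod 256 = 205; odd-index sum = 384 mod 256 = 128 → cd 80.
Outer input = (K'⊕opad) ∥ inner = 55 06 5c 5c ∥ cd 80.
Outer hash (tag): even-index sum = 382 mod 256 = 126; odd-index sum = 226 mod 256 = 226 → 7e e2.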